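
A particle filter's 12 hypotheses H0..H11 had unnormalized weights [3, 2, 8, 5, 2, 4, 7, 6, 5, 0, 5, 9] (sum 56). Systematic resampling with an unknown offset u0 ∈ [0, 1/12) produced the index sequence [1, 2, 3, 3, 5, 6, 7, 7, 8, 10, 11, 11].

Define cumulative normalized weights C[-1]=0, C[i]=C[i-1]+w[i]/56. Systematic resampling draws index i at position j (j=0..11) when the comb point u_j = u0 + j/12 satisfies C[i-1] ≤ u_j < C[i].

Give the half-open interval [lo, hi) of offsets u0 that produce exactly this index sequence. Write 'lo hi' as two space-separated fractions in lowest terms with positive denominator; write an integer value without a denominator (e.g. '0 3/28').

C = [3/56, 5/56, 13/56, 9/28, 5/14, 3/7, 31/56, 37/56, 3/4, 3/4, 47/56, 1]
j=0 picked index 1: u0 ∈ [3/56, 5/56)
j=1 picked index 2: u0 ∈ [1/168, 25/168)
j=2 picked index 3: u0 ∈ [11/168, 13/84)
j=3 picked index 3: u0 ∈ [-1/56, 1/14)
j=4 picked index 5: u0 ∈ [1/42, 2/21)
j=5 picked index 6: u0 ∈ [1/84, 23/168)
j=6 picked index 7: u0 ∈ [3/56, 9/56)
j=7 picked index 7: u0 ∈ [-5/168, 13/168)
j=8 picked index 8: u0 ∈ [-1/168, 1/12)
j=9 picked index 10: u0 ∈ [0, 5/56)
j=10 picked index 11: u0 ∈ [1/168, 1/6)
j=11 picked index 11: u0 ∈ [-13/168, 1/12)
intersection: [11/168, 1/14)

11/168 1/14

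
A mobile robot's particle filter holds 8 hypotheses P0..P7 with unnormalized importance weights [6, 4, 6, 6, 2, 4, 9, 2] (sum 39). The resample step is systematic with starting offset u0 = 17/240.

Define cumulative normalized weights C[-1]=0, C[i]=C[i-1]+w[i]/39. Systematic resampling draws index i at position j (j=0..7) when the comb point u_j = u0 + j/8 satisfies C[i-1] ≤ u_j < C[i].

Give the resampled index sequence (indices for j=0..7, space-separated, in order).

0 1 2 3 4 5 6 6

C = [2/13, 10/39, 16/39, 22/39, 8/13, 28/39, 37/39, 1]
j=0: u_0=17/240 ∈ [0, 2/13) → index 0
j=1: u_1=47/240 ∈ [2/13, 10/39) → index 1
j=2: u_2=77/240 ∈ [10/39, 16/39) → index 2
j=3: u_3=107/240 ∈ [16/39, 22/39) → index 3
j=4: u_4=137/240 ∈ [22/39, 8/13) → index 4
j=5: u_5=167/240 ∈ [8/13, 28/39) → index 5
j=6: u_6=197/240 ∈ [28/39, 37/39) → index 6
j=7: u_7=227/240 ∈ [28/39, 37/39) → index 6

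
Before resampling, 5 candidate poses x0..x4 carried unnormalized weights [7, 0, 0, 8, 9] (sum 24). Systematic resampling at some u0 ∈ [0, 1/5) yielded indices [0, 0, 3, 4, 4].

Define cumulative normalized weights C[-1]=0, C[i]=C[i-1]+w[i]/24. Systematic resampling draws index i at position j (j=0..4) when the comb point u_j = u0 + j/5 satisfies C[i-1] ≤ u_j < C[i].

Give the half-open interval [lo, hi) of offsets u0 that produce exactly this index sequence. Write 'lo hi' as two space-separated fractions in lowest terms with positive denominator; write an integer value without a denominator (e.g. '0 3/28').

1/40 11/120

C = [7/24, 7/24, 7/24, 5/8, 1]
j=0 picked index 0: u0 ∈ [0, 7/24)
j=1 picked index 0: u0 ∈ [-1/5, 11/120)
j=2 picked index 3: u0 ∈ [-13/120, 9/40)
j=3 picked index 4: u0 ∈ [1/40, 2/5)
j=4 picked index 4: u0 ∈ [-7/40, 1/5)
intersection: [1/40, 11/120)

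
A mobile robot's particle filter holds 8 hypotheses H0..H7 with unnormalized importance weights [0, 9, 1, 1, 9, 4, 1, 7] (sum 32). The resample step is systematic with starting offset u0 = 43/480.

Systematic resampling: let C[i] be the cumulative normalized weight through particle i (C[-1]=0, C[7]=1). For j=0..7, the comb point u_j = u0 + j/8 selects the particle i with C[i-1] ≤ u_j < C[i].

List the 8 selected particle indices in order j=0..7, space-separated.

C = [0, 9/32, 5/16, 11/32, 5/8, 3/4, 25/32, 1]
j=0: u_0=43/480 ∈ [0, 9/32) → index 1
j=1: u_1=103/480 ∈ [0, 9/32) → index 1
j=2: u_2=163/480 ∈ [5/16, 11/32) → index 3
j=3: u_3=223/480 ∈ [11/32, 5/8) → index 4
j=4: u_4=283/480 ∈ [11/32, 5/8) → index 4
j=5: u_5=343/480 ∈ [5/8, 3/4) → index 5
j=6: u_6=403/480 ∈ [25/32, 1) → index 7
j=7: u_7=463/480 ∈ [25/32, 1) → index 7

1 1 3 4 4 5 7 7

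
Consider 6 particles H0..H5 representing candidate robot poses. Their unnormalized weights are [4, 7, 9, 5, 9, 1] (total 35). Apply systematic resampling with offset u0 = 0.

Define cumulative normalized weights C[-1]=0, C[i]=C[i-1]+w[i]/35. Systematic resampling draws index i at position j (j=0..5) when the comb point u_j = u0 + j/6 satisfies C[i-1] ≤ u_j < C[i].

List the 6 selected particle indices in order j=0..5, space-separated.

C = [4/35, 11/35, 4/7, 5/7, 34/35, 1]
j=0: u_0=0 ∈ [0, 4/35) → index 0
j=1: u_1=1/6 ∈ [4/35, 11/35) → index 1
j=2: u_2=1/3 ∈ [11/35, 4/7) → index 2
j=3: u_3=1/2 ∈ [11/35, 4/7) → index 2
j=4: u_4=2/3 ∈ [4/7, 5/7) → index 3
j=5: u_5=5/6 ∈ [5/7, 34/35) → index 4

0 1 2 2 3 4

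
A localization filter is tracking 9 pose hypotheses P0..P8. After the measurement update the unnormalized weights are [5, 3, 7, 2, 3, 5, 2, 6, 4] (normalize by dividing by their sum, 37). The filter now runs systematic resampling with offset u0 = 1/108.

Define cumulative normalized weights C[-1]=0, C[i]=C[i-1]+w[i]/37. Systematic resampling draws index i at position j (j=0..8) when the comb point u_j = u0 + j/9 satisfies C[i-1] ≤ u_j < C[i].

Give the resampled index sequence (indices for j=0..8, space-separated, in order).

C = [5/37, 8/37, 15/37, 17/37, 20/37, 25/37, 27/37, 33/37, 1]
j=0: u_0=1/108 ∈ [0, 5/37) → index 0
j=1: u_1=13/108 ∈ [0, 5/37) → index 0
j=2: u_2=25/108 ∈ [8/37, 15/37) → index 2
j=3: u_3=37/108 ∈ [8/37, 15/37) → index 2
j=4: u_4=49/108 ∈ [15/37, 17/37) → index 3
j=5: u_5=61/108 ∈ [20/37, 25/37) → index 5
j=6: u_6=73/108 ∈ [25/37, 27/37) → index 6
j=7: u_7=85/108 ∈ [27/37, 33/37) → index 7
j=8: u_8=97/108 ∈ [33/37, 1) → index 8

0 0 2 2 3 5 6 7 8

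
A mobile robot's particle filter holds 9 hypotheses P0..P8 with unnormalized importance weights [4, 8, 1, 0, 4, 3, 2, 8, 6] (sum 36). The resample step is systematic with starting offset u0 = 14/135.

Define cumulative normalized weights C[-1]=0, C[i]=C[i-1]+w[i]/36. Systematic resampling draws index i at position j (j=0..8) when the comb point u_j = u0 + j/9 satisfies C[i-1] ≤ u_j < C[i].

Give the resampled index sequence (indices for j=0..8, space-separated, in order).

C = [1/9, 1/3, 13/36, 13/36, 17/36, 5/9, 11/18, 5/6, 1]
j=0: u_0=14/135 ∈ [0, 1/9) → index 0
j=1: u_1=29/135 ∈ [1/9, 1/3) → index 1
j=2: u_2=44/135 ∈ [1/9, 1/3) → index 1
j=3: u_3=59/135 ∈ [13/36, 17/36) → index 4
j=4: u_4=74/135 ∈ [17/36, 5/9) → index 5
j=5: u_5=89/135 ∈ [11/18, 5/6) → index 7
j=6: u_6=104/135 ∈ [11/18, 5/6) → index 7
j=7: u_7=119/135 ∈ [5/6, 1) → index 8
j=8: u_8=134/135 ∈ [5/6, 1) → index 8

0 1 1 4 5 7 7 8 8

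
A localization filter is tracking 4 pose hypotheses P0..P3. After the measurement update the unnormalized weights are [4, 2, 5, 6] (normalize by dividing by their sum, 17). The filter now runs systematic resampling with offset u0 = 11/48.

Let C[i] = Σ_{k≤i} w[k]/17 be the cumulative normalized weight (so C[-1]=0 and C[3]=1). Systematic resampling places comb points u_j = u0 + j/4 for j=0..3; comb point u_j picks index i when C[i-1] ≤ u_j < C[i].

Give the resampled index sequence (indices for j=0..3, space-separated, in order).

C = [4/17, 6/17, 11/17, 1]
j=0: u_0=11/48 ∈ [0, 4/17) → index 0
j=1: u_1=23/48 ∈ [6/17, 11/17) → index 2
j=2: u_2=35/48 ∈ [11/17, 1) → index 3
j=3: u_3=47/48 ∈ [11/17, 1) → index 3

0 2 3 3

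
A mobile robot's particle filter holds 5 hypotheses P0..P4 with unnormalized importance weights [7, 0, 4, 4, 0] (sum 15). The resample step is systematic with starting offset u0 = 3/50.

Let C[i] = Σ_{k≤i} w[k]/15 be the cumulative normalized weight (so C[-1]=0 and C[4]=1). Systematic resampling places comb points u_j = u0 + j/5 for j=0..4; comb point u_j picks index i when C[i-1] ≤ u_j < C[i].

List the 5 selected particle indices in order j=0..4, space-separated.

0 0 0 2 3

C = [7/15, 7/15, 11/15, 1, 1]
j=0: u_0=3/50 ∈ [0, 7/15) → index 0
j=1: u_1=13/50 ∈ [0, 7/15) → index 0
j=2: u_2=23/50 ∈ [0, 7/15) → index 0
j=3: u_3=33/50 ∈ [7/15, 11/15) → index 2
j=4: u_4=43/50 ∈ [11/15, 1) → index 3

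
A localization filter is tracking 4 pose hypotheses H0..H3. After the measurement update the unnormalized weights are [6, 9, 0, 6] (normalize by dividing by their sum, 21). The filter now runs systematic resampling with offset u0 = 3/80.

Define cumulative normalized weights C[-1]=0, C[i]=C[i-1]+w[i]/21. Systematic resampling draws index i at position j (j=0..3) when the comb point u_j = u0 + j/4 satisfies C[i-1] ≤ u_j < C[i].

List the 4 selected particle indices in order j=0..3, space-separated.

C = [2/7, 5/7, 5/7, 1]
j=0: u_0=3/80 ∈ [0, 2/7) → index 0
j=1: u_1=23/80 ∈ [2/7, 5/7) → index 1
j=2: u_2=43/80 ∈ [2/7, 5/7) → index 1
j=3: u_3=63/80 ∈ [5/7, 1) → index 3

0 1 1 3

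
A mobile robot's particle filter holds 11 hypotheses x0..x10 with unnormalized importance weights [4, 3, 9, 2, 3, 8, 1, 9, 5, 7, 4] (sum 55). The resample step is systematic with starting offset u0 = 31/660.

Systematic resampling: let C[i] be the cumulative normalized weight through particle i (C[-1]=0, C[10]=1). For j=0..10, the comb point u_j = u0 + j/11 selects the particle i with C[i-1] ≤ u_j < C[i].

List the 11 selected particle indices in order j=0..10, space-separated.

0 2 2 3 5 5 7 7 8 9 10

C = [4/55, 7/55, 16/55, 18/55, 21/55, 29/55, 6/11, 39/55, 4/5, 51/55, 1]
j=0: u_0=31/660 ∈ [0, 4/55) → index 0
j=1: u_1=91/660 ∈ [7/55, 16/55) → index 2
j=2: u_2=151/660 ∈ [7/55, 16/55) → index 2
j=3: u_3=211/660 ∈ [16/55, 18/55) → index 3
j=4: u_4=271/660 ∈ [21/55, 29/55) → index 5
j=5: u_5=331/660 ∈ [21/55, 29/55) → index 5
j=6: u_6=391/660 ∈ [6/11, 39/55) → index 7
j=7: u_7=41/60 ∈ [6/11, 39/55) → index 7
j=8: u_8=511/660 ∈ [39/55, 4/5) → index 8
j=9: u_9=571/660 ∈ [4/5, 51/55) → index 9
j=10: u_10=631/660 ∈ [51/55, 1) → index 10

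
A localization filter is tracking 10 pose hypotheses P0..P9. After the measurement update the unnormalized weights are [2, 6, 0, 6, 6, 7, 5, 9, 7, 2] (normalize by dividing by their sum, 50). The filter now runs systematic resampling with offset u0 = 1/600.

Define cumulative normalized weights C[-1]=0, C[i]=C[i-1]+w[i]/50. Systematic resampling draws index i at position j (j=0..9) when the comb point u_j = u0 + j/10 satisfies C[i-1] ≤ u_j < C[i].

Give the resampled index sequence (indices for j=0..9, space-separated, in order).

C = [1/25, 4/25, 4/25, 7/25, 2/5, 27/50, 16/25, 41/50, 24/25, 1]
j=0: u_0=1/600 ∈ [0, 1/25) → index 0
j=1: u_1=61/600 ∈ [1/25, 4/25) → index 1
j=2: u_2=121/600 ∈ [4/25, 7/25) → index 3
j=3: u_3=181/600 ∈ [7/25, 2/5) → index 4
j=4: u_4=241/600 ∈ [2/5, 27/50) → index 5
j=5: u_5=301/600 ∈ [2/5, 27/50) → index 5
j=6: u_6=361/600 ∈ [27/50, 16/25) → index 6
j=7: u_7=421/600 ∈ [16/25, 41/50) → index 7
j=8: u_8=481/600 ∈ [16/25, 41/50) → index 7
j=9: u_9=541/600 ∈ [41/50, 24/25) → index 8

0 1 3 4 5 5 6 7 7 8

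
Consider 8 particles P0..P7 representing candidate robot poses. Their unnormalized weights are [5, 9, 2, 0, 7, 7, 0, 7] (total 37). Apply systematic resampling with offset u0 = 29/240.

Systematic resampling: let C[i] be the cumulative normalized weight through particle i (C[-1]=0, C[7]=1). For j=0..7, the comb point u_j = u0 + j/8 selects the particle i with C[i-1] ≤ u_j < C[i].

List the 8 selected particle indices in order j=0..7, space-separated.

0 1 1 4 4 5 7 7

C = [5/37, 14/37, 16/37, 16/37, 23/37, 30/37, 30/37, 1]
j=0: u_0=29/240 ∈ [0, 5/37) → index 0
j=1: u_1=59/240 ∈ [5/37, 14/37) → index 1
j=2: u_2=89/240 ∈ [5/37, 14/37) → index 1
j=3: u_3=119/240 ∈ [16/37, 23/37) → index 4
j=4: u_4=149/240 ∈ [16/37, 23/37) → index 4
j=5: u_5=179/240 ∈ [23/37, 30/37) → index 5
j=6: u_6=209/240 ∈ [30/37, 1) → index 7
j=7: u_7=239/240 ∈ [30/37, 1) → index 7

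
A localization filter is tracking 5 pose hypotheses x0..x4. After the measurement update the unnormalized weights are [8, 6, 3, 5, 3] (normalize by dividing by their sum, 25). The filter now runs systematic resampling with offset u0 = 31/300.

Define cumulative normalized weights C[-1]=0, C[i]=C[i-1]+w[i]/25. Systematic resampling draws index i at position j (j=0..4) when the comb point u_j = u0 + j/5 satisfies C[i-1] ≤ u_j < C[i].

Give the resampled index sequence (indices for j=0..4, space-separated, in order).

0 0 1 3 4

C = [8/25, 14/25, 17/25, 22/25, 1]
j=0: u_0=31/300 ∈ [0, 8/25) → index 0
j=1: u_1=91/300 ∈ [0, 8/25) → index 0
j=2: u_2=151/300 ∈ [8/25, 14/25) → index 1
j=3: u_3=211/300 ∈ [17/25, 22/25) → index 3
j=4: u_4=271/300 ∈ [22/25, 1) → index 4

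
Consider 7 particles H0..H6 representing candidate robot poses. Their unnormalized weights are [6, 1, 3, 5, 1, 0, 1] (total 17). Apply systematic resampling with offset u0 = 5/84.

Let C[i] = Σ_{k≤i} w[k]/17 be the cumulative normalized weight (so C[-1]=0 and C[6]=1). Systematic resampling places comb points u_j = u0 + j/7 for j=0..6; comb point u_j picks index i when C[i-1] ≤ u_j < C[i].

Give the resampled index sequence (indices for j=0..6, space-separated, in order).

0 0 0 2 3 3 4

C = [6/17, 7/17, 10/17, 15/17, 16/17, 16/17, 1]
j=0: u_0=5/84 ∈ [0, 6/17) → index 0
j=1: u_1=17/84 ∈ [0, 6/17) → index 0
j=2: u_2=29/84 ∈ [0, 6/17) → index 0
j=3: u_3=41/84 ∈ [7/17, 10/17) → index 2
j=4: u_4=53/84 ∈ [10/17, 15/17) → index 3
j=5: u_5=65/84 ∈ [10/17, 15/17) → index 3
j=6: u_6=11/12 ∈ [15/17, 16/17) → index 4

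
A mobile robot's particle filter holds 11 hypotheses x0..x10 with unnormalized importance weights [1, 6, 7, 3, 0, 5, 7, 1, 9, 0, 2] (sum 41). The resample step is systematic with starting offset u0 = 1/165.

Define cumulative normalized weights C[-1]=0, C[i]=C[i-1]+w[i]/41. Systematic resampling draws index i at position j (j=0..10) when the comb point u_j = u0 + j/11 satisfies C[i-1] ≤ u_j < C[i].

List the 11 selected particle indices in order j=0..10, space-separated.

0 1 2 2 3 5 6 6 8 8 8

C = [1/41, 7/41, 14/41, 17/41, 17/41, 22/41, 29/41, 30/41, 39/41, 39/41, 1]
j=0: u_0=1/165 ∈ [0, 1/41) → index 0
j=1: u_1=16/165 ∈ [1/41, 7/41) → index 1
j=2: u_2=31/165 ∈ [7/41, 14/41) → index 2
j=3: u_3=46/165 ∈ [7/41, 14/41) → index 2
j=4: u_4=61/165 ∈ [14/41, 17/41) → index 3
j=5: u_5=76/165 ∈ [17/41, 22/41) → index 5
j=6: u_6=91/165 ∈ [22/41, 29/41) → index 6
j=7: u_7=106/165 ∈ [22/41, 29/41) → index 6
j=8: u_8=11/15 ∈ [30/41, 39/41) → index 8
j=9: u_9=136/165 ∈ [30/41, 39/41) → index 8
j=10: u_10=151/165 ∈ [30/41, 39/41) → index 8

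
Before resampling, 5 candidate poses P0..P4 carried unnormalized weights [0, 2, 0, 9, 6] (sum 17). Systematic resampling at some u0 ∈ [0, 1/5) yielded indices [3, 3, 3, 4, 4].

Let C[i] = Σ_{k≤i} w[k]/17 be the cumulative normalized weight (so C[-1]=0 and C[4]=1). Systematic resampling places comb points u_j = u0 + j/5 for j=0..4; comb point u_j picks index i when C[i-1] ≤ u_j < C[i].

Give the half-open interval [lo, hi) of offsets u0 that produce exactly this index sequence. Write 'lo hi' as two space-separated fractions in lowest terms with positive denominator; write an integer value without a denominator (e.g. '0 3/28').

C = [0, 2/17, 2/17, 11/17, 1]
j=0 picked index 3: u0 ∈ [2/17, 11/17)
j=1 picked index 3: u0 ∈ [-7/85, 38/85)
j=2 picked index 3: u0 ∈ [-24/85, 21/85)
j=3 picked index 4: u0 ∈ [4/85, 2/5)
j=4 picked index 4: u0 ∈ [-13/85, 1/5)
intersection: [2/17, 1/5)

2/17 1/5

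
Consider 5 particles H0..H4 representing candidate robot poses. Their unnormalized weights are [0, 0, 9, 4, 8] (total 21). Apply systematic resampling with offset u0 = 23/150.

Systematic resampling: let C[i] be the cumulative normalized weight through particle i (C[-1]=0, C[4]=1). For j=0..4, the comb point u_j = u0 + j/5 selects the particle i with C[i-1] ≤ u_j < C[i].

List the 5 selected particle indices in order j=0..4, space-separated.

C = [0, 0, 3/7, 13/21, 1]
j=0: u_0=23/150 ∈ [0, 3/7) → index 2
j=1: u_1=53/150 ∈ [0, 3/7) → index 2
j=2: u_2=83/150 ∈ [3/7, 13/21) → index 3
j=3: u_3=113/150 ∈ [13/21, 1) → index 4
j=4: u_4=143/150 ∈ [13/21, 1) → index 4

2 2 3 4 4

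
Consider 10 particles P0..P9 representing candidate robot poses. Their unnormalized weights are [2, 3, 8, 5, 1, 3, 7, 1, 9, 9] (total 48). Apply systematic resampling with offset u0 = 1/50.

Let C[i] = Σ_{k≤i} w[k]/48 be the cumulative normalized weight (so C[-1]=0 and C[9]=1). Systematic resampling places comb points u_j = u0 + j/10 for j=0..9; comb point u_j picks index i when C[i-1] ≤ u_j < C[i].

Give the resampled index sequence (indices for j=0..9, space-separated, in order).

0 2 2 3 5 6 7 8 9 9

C = [1/24, 5/48, 13/48, 3/8, 19/48, 11/24, 29/48, 5/8, 13/16, 1]
j=0: u_0=1/50 ∈ [0, 1/24) → index 0
j=1: u_1=3/25 ∈ [5/48, 13/48) → index 2
j=2: u_2=11/50 ∈ [5/48, 13/48) → index 2
j=3: u_3=8/25 ∈ [13/48, 3/8) → index 3
j=4: u_4=21/50 ∈ [19/48, 11/24) → index 5
j=5: u_5=13/25 ∈ [11/24, 29/48) → index 6
j=6: u_6=31/50 ∈ [29/48, 5/8) → index 7
j=7: u_7=18/25 ∈ [5/8, 13/16) → index 8
j=8: u_8=41/50 ∈ [13/16, 1) → index 9
j=9: u_9=23/25 ∈ [13/16, 1) → index 9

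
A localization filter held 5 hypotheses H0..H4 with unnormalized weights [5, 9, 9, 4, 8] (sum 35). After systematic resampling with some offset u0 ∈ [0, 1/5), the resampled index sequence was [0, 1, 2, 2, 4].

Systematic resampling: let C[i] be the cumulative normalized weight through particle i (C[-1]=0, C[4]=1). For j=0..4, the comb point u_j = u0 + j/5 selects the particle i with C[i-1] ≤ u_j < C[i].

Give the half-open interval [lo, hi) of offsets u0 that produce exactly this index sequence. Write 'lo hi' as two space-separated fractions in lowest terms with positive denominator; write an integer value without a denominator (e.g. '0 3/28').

0 2/35

C = [1/7, 2/5, 23/35, 27/35, 1]
j=0 picked index 0: u0 ∈ [0, 1/7)
j=1 picked index 1: u0 ∈ [-2/35, 1/5)
j=2 picked index 2: u0 ∈ [0, 9/35)
j=3 picked index 2: u0 ∈ [-1/5, 2/35)
j=4 picked index 4: u0 ∈ [-1/35, 1/5)
intersection: [0, 2/35)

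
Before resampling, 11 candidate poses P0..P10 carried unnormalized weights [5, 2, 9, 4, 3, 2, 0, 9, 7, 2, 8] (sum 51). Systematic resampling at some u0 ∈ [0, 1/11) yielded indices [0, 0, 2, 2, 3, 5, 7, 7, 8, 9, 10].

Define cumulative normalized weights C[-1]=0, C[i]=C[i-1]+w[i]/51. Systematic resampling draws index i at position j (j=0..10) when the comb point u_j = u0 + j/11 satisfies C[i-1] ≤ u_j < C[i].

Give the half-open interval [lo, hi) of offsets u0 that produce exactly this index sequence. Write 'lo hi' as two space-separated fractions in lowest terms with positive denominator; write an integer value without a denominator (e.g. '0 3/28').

C = [5/51, 7/51, 16/51, 20/51, 23/51, 25/51, 25/51, 2/3, 41/51, 43/51, 1]
j=0 picked index 0: u0 ∈ [0, 5/51)
j=1 picked index 0: u0 ∈ [-1/11, 4/561)
j=2 picked index 2: u0 ∈ [-25/561, 74/561)
j=3 picked index 2: u0 ∈ [-76/561, 23/561)
j=4 picked index 3: u0 ∈ [-28/561, 16/561)
j=5 picked index 5: u0 ∈ [-2/561, 20/561)
j=6 picked index 7: u0 ∈ [-31/561, 4/33)
j=7 picked index 7: u0 ∈ [-82/561, 1/33)
j=8 picked index 8: u0 ∈ [-2/33, 43/561)
j=9 picked index 9: u0 ∈ [-8/561, 14/561)
j=10 picked index 10: u0 ∈ [-37/561, 1/11)
intersection: [0, 4/561)

0 4/561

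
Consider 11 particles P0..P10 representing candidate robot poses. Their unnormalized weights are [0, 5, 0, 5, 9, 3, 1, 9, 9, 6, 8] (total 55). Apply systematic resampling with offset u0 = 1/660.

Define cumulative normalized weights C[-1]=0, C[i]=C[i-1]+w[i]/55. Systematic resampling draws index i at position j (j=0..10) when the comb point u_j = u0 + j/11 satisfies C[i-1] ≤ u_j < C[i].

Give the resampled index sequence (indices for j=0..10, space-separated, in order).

1 3 4 4 5 7 7 8 8 9 10

C = [0, 1/11, 1/11, 2/11, 19/55, 2/5, 23/55, 32/55, 41/55, 47/55, 1]
j=0: u_0=1/660 ∈ [0, 1/11) → index 1
j=1: u_1=61/660 ∈ [1/11, 2/11) → index 3
j=2: u_2=11/60 ∈ [2/11, 19/55) → index 4
j=3: u_3=181/660 ∈ [2/11, 19/55) → index 4
j=4: u_4=241/660 ∈ [19/55, 2/5) → index 5
j=5: u_5=301/660 ∈ [23/55, 32/55) → index 7
j=6: u_6=361/660 ∈ [23/55, 32/55) → index 7
j=7: u_7=421/660 ∈ [32/55, 41/55) → index 8
j=8: u_8=481/660 ∈ [32/55, 41/55) → index 8
j=9: u_9=541/660 ∈ [41/55, 47/55) → index 9
j=10: u_10=601/660 ∈ [47/55, 1) → index 10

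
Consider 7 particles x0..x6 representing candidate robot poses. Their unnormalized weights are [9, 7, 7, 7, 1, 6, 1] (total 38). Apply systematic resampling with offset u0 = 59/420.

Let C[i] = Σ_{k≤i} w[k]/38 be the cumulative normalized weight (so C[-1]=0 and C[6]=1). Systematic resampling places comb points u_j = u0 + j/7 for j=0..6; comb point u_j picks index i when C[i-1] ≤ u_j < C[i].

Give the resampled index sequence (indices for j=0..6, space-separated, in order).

C = [9/38, 8/19, 23/38, 15/19, 31/38, 37/38, 1]
j=0: u_0=59/420 ∈ [0, 9/38) → index 0
j=1: u_1=17/60 ∈ [9/38, 8/19) → index 1
j=2: u_2=179/420 ∈ [8/19, 23/38) → index 2
j=3: u_3=239/420 ∈ [8/19, 23/38) → index 2
j=4: u_4=299/420 ∈ [23/38, 15/19) → index 3
j=5: u_5=359/420 ∈ [31/38, 37/38) → index 5
j=6: u_6=419/420 ∈ [37/38, 1) → index 6

0 1 2 2 3 5 6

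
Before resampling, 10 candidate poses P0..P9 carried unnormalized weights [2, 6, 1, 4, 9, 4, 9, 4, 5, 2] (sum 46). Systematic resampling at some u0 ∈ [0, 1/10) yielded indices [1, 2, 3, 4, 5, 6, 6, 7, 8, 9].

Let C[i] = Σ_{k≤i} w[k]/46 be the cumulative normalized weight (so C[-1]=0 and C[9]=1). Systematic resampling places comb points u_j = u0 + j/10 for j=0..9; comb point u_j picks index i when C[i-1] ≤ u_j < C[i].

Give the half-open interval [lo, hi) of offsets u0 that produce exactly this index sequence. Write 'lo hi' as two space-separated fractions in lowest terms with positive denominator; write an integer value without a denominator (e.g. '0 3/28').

9/115 19/230

C = [1/23, 4/23, 9/46, 13/46, 11/23, 13/23, 35/46, 39/46, 22/23, 1]
j=0 picked index 1: u0 ∈ [1/23, 4/23)
j=1 picked index 2: u0 ∈ [17/230, 11/115)
j=2 picked index 3: u0 ∈ [-1/230, 19/230)
j=3 picked index 4: u0 ∈ [-2/115, 41/230)
j=4 picked index 5: u0 ∈ [9/115, 19/115)
j=5 picked index 6: u0 ∈ [3/46, 6/23)
j=6 picked index 6: u0 ∈ [-4/115, 37/230)
j=7 picked index 7: u0 ∈ [7/115, 17/115)
j=8 picked index 8: u0 ∈ [11/230, 18/115)
j=9 picked index 9: u0 ∈ [13/230, 1/10)
intersection: [9/115, 19/230)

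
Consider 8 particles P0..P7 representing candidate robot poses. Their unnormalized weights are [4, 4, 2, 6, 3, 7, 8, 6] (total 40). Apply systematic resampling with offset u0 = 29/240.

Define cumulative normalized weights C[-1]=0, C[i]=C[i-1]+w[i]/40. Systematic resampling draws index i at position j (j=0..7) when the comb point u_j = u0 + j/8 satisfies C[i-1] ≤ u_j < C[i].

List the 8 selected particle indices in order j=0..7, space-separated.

1 2 3 5 5 6 7 7

C = [1/10, 1/5, 1/4, 2/5, 19/40, 13/20, 17/20, 1]
j=0: u_0=29/240 ∈ [1/10, 1/5) → index 1
j=1: u_1=59/240 ∈ [1/5, 1/4) → index 2
j=2: u_2=89/240 ∈ [1/4, 2/5) → index 3
j=3: u_3=119/240 ∈ [19/40, 13/20) → index 5
j=4: u_4=149/240 ∈ [19/40, 13/20) → index 5
j=5: u_5=179/240 ∈ [13/20, 17/20) → index 6
j=6: u_6=209/240 ∈ [17/20, 1) → index 7
j=7: u_7=239/240 ∈ [17/20, 1) → index 7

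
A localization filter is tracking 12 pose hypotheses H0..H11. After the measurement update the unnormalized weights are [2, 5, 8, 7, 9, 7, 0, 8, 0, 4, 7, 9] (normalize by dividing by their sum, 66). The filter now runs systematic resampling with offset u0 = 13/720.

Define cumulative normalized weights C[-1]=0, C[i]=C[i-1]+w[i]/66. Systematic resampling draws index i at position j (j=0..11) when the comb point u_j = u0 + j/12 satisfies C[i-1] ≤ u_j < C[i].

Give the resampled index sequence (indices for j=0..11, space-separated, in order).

0 1 2 3 4 4 5 7 7 10 10 11

C = [1/33, 7/66, 5/22, 1/3, 31/66, 19/33, 19/33, 23/33, 23/33, 25/33, 19/22, 1]
j=0: u_0=13/720 ∈ [0, 1/33) → index 0
j=1: u_1=73/720 ∈ [1/33, 7/66) → index 1
j=2: u_2=133/720 ∈ [7/66, 5/22) → index 2
j=3: u_3=193/720 ∈ [5/22, 1/3) → index 3
j=4: u_4=253/720 ∈ [1/3, 31/66) → index 4
j=5: u_5=313/720 ∈ [1/3, 31/66) → index 4
j=6: u_6=373/720 ∈ [31/66, 19/33) → index 5
j=7: u_7=433/720 ∈ [19/33, 23/33) → index 7
j=8: u_8=493/720 ∈ [19/33, 23/33) → index 7
j=9: u_9=553/720 ∈ [25/33, 19/22) → index 10
j=10: u_10=613/720 ∈ [25/33, 19/22) → index 10
j=11: u_11=673/720 ∈ [19/22, 1) → index 11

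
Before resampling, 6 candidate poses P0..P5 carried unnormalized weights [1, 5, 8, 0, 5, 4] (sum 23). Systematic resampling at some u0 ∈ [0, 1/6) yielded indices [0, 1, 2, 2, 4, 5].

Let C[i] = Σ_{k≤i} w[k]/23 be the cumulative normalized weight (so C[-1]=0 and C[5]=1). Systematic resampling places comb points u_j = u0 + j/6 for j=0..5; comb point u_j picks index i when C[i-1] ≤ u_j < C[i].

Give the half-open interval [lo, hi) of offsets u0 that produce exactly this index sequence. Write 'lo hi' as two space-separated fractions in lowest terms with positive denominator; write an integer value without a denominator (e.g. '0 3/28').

C = [1/23, 6/23, 14/23, 14/23, 19/23, 1]
j=0 picked index 0: u0 ∈ [0, 1/23)
j=1 picked index 1: u0 ∈ [-17/138, 13/138)
j=2 picked index 2: u0 ∈ [-5/69, 19/69)
j=3 picked index 2: u0 ∈ [-11/46, 5/46)
j=4 picked index 4: u0 ∈ [-4/69, 11/69)
j=5 picked index 5: u0 ∈ [-1/138, 1/6)
intersection: [0, 1/23)

0 1/23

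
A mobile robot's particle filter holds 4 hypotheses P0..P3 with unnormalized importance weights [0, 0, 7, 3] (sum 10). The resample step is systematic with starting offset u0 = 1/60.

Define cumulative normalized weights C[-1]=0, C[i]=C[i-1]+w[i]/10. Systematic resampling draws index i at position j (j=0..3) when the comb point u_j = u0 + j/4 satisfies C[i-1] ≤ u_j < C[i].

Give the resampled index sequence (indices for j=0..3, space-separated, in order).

C = [0, 0, 7/10, 1]
j=0: u_0=1/60 ∈ [0, 7/10) → index 2
j=1: u_1=4/15 ∈ [0, 7/10) → index 2
j=2: u_2=31/60 ∈ [0, 7/10) → index 2
j=3: u_3=23/30 ∈ [7/10, 1) → index 3

2 2 2 3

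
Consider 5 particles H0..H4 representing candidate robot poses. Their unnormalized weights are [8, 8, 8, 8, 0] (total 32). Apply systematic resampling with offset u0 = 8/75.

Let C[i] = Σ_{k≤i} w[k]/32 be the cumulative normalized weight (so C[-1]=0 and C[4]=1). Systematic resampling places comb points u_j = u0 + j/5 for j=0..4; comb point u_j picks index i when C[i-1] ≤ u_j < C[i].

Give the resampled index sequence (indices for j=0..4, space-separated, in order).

C = [1/4, 1/2, 3/4, 1, 1]
j=0: u_0=8/75 ∈ [0, 1/4) → index 0
j=1: u_1=23/75 ∈ [1/4, 1/2) → index 1
j=2: u_2=38/75 ∈ [1/2, 3/4) → index 2
j=3: u_3=53/75 ∈ [1/2, 3/4) → index 2
j=4: u_4=68/75 ∈ [3/4, 1) → index 3

0 1 2 2 3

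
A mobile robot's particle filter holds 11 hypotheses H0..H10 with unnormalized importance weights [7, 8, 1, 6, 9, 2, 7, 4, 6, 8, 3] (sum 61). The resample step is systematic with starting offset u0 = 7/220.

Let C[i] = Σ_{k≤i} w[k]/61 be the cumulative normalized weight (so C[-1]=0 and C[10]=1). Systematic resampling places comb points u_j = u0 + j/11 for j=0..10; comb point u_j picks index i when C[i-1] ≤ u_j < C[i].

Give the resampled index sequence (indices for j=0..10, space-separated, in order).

C = [7/61, 15/61, 16/61, 22/61, 31/61, 33/61, 40/61, 44/61, 50/61, 58/61, 1]
j=0: u_0=7/220 ∈ [0, 7/61) → index 0
j=1: u_1=27/220 ∈ [7/61, 15/61) → index 1
j=2: u_2=47/220 ∈ [7/61, 15/61) → index 1
j=3: u_3=67/220 ∈ [16/61, 22/61) → index 3
j=4: u_4=87/220 ∈ [22/61, 31/61) → index 4
j=5: u_5=107/220 ∈ [22/61, 31/61) → index 4
j=6: u_6=127/220 ∈ [33/61, 40/61) → index 6
j=7: u_7=147/220 ∈ [40/61, 44/61) → index 7
j=8: u_8=167/220 ∈ [44/61, 50/61) → index 8
j=9: u_9=17/20 ∈ [50/61, 58/61) → index 9
j=10: u_10=207/220 ∈ [50/61, 58/61) → index 9

0 1 1 3 4 4 6 7 8 9 9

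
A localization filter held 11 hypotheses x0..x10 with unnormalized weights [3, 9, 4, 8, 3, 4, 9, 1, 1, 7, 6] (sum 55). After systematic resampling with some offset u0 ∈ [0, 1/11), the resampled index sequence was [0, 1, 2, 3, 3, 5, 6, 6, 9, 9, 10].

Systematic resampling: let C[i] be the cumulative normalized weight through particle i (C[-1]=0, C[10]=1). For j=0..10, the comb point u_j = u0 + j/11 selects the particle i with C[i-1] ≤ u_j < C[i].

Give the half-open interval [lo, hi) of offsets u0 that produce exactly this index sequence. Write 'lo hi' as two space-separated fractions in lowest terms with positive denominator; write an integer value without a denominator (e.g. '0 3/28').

C = [3/55, 12/55, 16/55, 24/55, 27/55, 31/55, 8/11, 41/55, 42/55, 49/55, 1]
j=0 picked index 0: u0 ∈ [0, 3/55)
j=1 picked index 1: u0 ∈ [-2/55, 7/55)
j=2 picked index 2: u0 ∈ [2/55, 6/55)
j=3 picked index 3: u0 ∈ [1/55, 9/55)
j=4 picked index 3: u0 ∈ [-4/55, 4/55)
j=5 picked index 5: u0 ∈ [2/55, 6/55)
j=6 picked index 6: u0 ∈ [1/55, 2/11)
j=7 picked index 6: u0 ∈ [-4/55, 1/11)
j=8 picked index 9: u0 ∈ [2/55, 9/55)
j=9 picked index 9: u0 ∈ [-3/55, 4/55)
j=10 picked index 10: u0 ∈ [-1/55, 1/11)
intersection: [2/55, 3/55)

2/55 3/55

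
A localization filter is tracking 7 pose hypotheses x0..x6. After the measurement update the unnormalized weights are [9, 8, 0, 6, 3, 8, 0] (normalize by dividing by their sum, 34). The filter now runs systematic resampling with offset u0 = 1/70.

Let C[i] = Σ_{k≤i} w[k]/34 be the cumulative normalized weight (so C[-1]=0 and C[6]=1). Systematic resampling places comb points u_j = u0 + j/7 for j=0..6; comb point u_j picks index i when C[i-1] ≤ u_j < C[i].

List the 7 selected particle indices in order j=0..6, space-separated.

C = [9/34, 1/2, 1/2, 23/34, 13/17, 1, 1]
j=0: u_0=1/70 ∈ [0, 9/34) → index 0
j=1: u_1=11/70 ∈ [0, 9/34) → index 0
j=2: u_2=3/10 ∈ [9/34, 1/2) → index 1
j=3: u_3=31/70 ∈ [9/34, 1/2) → index 1
j=4: u_4=41/70 ∈ [1/2, 23/34) → index 3
j=5: u_5=51/70 ∈ [23/34, 13/17) → index 4
j=6: u_6=61/70 ∈ [13/17, 1) → index 5

0 0 1 1 3 4 5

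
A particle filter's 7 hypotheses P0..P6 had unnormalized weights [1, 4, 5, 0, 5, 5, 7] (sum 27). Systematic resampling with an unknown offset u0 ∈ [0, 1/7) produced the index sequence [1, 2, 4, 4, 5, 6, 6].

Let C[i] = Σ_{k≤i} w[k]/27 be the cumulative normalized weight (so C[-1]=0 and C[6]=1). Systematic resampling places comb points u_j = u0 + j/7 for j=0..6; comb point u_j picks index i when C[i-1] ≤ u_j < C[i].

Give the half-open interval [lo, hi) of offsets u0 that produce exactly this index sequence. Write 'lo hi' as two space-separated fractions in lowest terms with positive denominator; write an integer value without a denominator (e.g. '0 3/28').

C = [1/27, 5/27, 10/27, 10/27, 5/9, 20/27, 1]
j=0 picked index 1: u0 ∈ [1/27, 5/27)
j=1 picked index 2: u0 ∈ [8/189, 43/189)
j=2 picked index 4: u0 ∈ [16/189, 17/63)
j=3 picked index 4: u0 ∈ [-11/189, 8/63)
j=4 picked index 5: u0 ∈ [-1/63, 32/189)
j=5 picked index 6: u0 ∈ [5/189, 2/7)
j=6 picked index 6: u0 ∈ [-22/189, 1/7)
intersection: [16/189, 8/63)

16/189 8/63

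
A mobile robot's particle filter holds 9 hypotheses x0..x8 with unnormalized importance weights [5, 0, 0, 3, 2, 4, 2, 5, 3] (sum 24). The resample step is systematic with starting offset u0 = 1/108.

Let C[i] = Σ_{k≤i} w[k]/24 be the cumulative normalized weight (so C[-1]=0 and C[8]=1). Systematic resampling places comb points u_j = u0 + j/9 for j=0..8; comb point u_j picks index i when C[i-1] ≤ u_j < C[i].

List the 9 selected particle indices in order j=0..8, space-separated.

0 0 3 4 5 5 7 7 8

C = [5/24, 5/24, 5/24, 1/3, 5/12, 7/12, 2/3, 7/8, 1]
j=0: u_0=1/108 ∈ [0, 5/24) → index 0
j=1: u_1=13/108 ∈ [0, 5/24) → index 0
j=2: u_2=25/108 ∈ [5/24, 1/3) → index 3
j=3: u_3=37/108 ∈ [1/3, 5/12) → index 4
j=4: u_4=49/108 ∈ [5/12, 7/12) → index 5
j=5: u_5=61/108 ∈ [5/12, 7/12) → index 5
j=6: u_6=73/108 ∈ [2/3, 7/8) → index 7
j=7: u_7=85/108 ∈ [2/3, 7/8) → index 7
j=8: u_8=97/108 ∈ [7/8, 1) → index 8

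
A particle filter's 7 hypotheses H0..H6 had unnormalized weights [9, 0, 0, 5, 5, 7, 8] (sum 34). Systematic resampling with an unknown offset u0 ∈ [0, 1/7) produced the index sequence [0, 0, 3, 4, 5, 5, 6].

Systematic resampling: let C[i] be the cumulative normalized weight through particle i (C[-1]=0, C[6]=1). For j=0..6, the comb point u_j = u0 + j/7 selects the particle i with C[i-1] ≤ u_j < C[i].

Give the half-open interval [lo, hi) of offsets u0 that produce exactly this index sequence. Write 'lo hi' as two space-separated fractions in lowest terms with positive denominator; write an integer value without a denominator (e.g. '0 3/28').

0 6/119

C = [9/34, 9/34, 9/34, 7/17, 19/34, 13/17, 1]
j=0 picked index 0: u0 ∈ [0, 9/34)
j=1 picked index 0: u0 ∈ [-1/7, 29/238)
j=2 picked index 3: u0 ∈ [-5/238, 15/119)
j=3 picked index 4: u0 ∈ [-2/119, 31/238)
j=4 picked index 5: u0 ∈ [-3/238, 23/119)
j=5 picked index 5: u0 ∈ [-37/238, 6/119)
j=6 picked index 6: u0 ∈ [-11/119, 1/7)
intersection: [0, 6/119)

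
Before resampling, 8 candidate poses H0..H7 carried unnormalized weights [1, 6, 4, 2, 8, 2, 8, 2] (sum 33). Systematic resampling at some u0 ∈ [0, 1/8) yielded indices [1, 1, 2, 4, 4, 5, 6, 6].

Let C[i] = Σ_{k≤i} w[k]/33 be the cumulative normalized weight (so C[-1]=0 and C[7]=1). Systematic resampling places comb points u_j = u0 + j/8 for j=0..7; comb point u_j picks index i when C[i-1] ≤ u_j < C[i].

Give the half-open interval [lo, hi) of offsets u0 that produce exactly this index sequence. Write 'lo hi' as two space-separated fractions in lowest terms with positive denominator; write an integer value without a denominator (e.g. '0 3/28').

1/33 17/264

C = [1/33, 7/33, 1/3, 13/33, 7/11, 23/33, 31/33, 1]
j=0 picked index 1: u0 ∈ [1/33, 7/33)
j=1 picked index 1: u0 ∈ [-25/264, 23/264)
j=2 picked index 2: u0 ∈ [-5/132, 1/12)
j=3 picked index 4: u0 ∈ [5/264, 23/88)
j=4 picked index 4: u0 ∈ [-7/66, 3/22)
j=5 picked index 5: u0 ∈ [1/88, 19/264)
j=6 picked index 6: u0 ∈ [-7/132, 25/132)
j=7 picked index 6: u0 ∈ [-47/264, 17/264)
intersection: [1/33, 17/264)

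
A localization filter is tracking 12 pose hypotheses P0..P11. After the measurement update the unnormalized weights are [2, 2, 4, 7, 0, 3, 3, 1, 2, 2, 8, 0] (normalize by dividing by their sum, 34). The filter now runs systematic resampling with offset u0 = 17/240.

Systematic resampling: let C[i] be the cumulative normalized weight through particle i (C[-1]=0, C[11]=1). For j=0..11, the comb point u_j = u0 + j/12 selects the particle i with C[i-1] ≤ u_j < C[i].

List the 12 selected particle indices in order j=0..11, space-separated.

C = [1/17, 2/17, 4/17, 15/34, 15/34, 9/17, 21/34, 11/17, 12/17, 13/17, 1, 1]
j=0: u_0=17/240 ∈ [1/17, 2/17) → index 1
j=1: u_1=37/240 ∈ [2/17, 4/17) → index 2
j=2: u_2=19/80 ∈ [4/17, 15/34) → index 3
j=3: u_3=77/240 ∈ [4/17, 15/34) → index 3
j=4: u_4=97/240 ∈ [4/17, 15/34) → index 3
j=5: u_5=39/80 ∈ [15/34, 9/17) → index 5
j=6: u_6=137/240 ∈ [9/17, 21/34) → index 6
j=7: u_7=157/240 ∈ [11/17, 12/17) → index 8
j=8: u_8=59/80 ∈ [12/17, 13/17) → index 9
j=9: u_9=197/240 ∈ [13/17, 1) → index 10
j=10: u_10=217/240 ∈ [13/17, 1) → index 10
j=11: u_11=79/80 ∈ [13/17, 1) → index 10

1 2 3 3 3 5 6 8 9 10 10 10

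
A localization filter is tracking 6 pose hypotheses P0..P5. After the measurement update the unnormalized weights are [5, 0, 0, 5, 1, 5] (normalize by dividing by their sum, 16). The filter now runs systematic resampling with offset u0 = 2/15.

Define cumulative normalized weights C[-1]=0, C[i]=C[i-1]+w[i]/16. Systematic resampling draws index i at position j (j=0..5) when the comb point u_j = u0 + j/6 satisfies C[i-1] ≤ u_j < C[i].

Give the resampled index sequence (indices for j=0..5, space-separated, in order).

0 0 3 4 5 5

C = [5/16, 5/16, 5/16, 5/8, 11/16, 1]
j=0: u_0=2/15 ∈ [0, 5/16) → index 0
j=1: u_1=3/10 ∈ [0, 5/16) → index 0
j=2: u_2=7/15 ∈ [5/16, 5/8) → index 3
j=3: u_3=19/30 ∈ [5/8, 11/16) → index 4
j=4: u_4=4/5 ∈ [11/16, 1) → index 5
j=5: u_5=29/30 ∈ [11/16, 1) → index 5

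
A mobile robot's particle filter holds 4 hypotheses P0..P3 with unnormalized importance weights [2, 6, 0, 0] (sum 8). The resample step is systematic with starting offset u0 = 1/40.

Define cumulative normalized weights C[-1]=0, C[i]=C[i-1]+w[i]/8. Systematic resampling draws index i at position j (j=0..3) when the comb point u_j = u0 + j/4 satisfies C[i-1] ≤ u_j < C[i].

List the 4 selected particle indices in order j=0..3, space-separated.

C = [1/4, 1, 1, 1]
j=0: u_0=1/40 ∈ [0, 1/4) → index 0
j=1: u_1=11/40 ∈ [1/4, 1) → index 1
j=2: u_2=21/40 ∈ [1/4, 1) → index 1
j=3: u_3=31/40 ∈ [1/4, 1) → index 1

0 1 1 1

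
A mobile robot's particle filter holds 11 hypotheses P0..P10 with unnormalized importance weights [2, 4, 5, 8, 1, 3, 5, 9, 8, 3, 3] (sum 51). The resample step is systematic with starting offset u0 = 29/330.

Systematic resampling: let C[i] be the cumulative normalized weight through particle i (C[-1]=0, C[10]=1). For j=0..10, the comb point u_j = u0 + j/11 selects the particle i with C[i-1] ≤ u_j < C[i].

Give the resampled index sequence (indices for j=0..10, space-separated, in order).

1 2 3 3 6 6 7 7 8 9 10

C = [2/51, 2/17, 11/51, 19/51, 20/51, 23/51, 28/51, 37/51, 15/17, 16/17, 1]
j=0: u_0=29/330 ∈ [2/51, 2/17) → index 1
j=1: u_1=59/330 ∈ [2/17, 11/51) → index 2
j=2: u_2=89/330 ∈ [11/51, 19/51) → index 3
j=3: u_3=119/330 ∈ [11/51, 19/51) → index 3
j=4: u_4=149/330 ∈ [23/51, 28/51) → index 6
j=5: u_5=179/330 ∈ [23/51, 28/51) → index 6
j=6: u_6=19/30 ∈ [28/51, 37/51) → index 7
j=7: u_7=239/330 ∈ [28/51, 37/51) → index 7
j=8: u_8=269/330 ∈ [37/51, 15/17) → index 8
j=9: u_9=299/330 ∈ [15/17, 16/17) → index 9
j=10: u_10=329/330 ∈ [16/17, 1) → index 10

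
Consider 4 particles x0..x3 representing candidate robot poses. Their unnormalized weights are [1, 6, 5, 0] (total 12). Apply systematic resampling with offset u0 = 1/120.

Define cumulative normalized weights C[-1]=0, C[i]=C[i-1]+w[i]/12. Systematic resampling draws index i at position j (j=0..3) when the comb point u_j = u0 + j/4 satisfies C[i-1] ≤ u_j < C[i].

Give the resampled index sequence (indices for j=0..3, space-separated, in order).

C = [1/12, 7/12, 1, 1]
j=0: u_0=1/120 ∈ [0, 1/12) → index 0
j=1: u_1=31/120 ∈ [1/12, 7/12) → index 1
j=2: u_2=61/120 ∈ [1/12, 7/12) → index 1
j=3: u_3=91/120 ∈ [7/12, 1) → index 2

0 1 1 2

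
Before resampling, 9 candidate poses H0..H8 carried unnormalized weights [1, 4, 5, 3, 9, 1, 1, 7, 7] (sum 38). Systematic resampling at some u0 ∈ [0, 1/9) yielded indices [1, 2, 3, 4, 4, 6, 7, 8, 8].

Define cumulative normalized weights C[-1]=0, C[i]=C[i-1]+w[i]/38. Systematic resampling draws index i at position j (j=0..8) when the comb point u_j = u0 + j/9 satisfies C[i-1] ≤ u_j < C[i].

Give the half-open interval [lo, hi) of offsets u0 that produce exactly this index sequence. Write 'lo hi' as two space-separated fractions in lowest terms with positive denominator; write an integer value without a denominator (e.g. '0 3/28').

C = [1/38, 5/38, 5/19, 13/38, 11/19, 23/38, 12/19, 31/38, 1]
j=0 picked index 1: u0 ∈ [1/38, 5/38)
j=1 picked index 2: u0 ∈ [7/342, 26/171)
j=2 picked index 3: u0 ∈ [7/171, 41/342)
j=3 picked index 4: u0 ∈ [1/114, 14/57)
j=4 picked index 4: u0 ∈ [-35/342, 23/171)
j=5 picked index 6: u0 ∈ [17/342, 13/171)
j=6 picked index 7: u0 ∈ [-2/57, 17/114)
j=7 picked index 8: u0 ∈ [13/342, 2/9)
j=8 picked index 8: u0 ∈ [-25/342, 1/9)
intersection: [17/342, 13/171)

17/342 13/171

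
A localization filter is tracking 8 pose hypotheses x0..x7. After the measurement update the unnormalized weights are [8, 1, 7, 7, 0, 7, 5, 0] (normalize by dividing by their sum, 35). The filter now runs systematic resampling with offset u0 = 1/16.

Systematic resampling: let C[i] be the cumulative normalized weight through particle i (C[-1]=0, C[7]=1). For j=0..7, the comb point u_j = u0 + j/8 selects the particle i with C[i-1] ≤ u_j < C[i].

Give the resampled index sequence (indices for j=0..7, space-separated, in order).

0 0 2 2 3 5 5 6

C = [8/35, 9/35, 16/35, 23/35, 23/35, 6/7, 1, 1]
j=0: u_0=1/16 ∈ [0, 8/35) → index 0
j=1: u_1=3/16 ∈ [0, 8/35) → index 0
j=2: u_2=5/16 ∈ [9/35, 16/35) → index 2
j=3: u_3=7/16 ∈ [9/35, 16/35) → index 2
j=4: u_4=9/16 ∈ [16/35, 23/35) → index 3
j=5: u_5=11/16 ∈ [23/35, 6/7) → index 5
j=6: u_6=13/16 ∈ [23/35, 6/7) → index 5
j=7: u_7=15/16 ∈ [6/7, 1) → index 6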